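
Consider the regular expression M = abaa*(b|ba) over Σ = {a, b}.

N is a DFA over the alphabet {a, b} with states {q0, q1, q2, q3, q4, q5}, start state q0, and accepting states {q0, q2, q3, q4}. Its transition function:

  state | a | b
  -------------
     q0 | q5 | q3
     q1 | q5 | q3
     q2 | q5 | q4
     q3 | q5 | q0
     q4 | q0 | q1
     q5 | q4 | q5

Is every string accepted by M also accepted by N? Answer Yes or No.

The string abab is in L(M) but not in L(N).
So L(M) ⊄ L(N).

No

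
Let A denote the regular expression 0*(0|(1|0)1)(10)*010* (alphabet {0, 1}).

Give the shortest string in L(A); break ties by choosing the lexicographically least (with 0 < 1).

001

By inspection of the expression, no string of length less than 3 matches, and 001 is the lexicographically first match of length 3.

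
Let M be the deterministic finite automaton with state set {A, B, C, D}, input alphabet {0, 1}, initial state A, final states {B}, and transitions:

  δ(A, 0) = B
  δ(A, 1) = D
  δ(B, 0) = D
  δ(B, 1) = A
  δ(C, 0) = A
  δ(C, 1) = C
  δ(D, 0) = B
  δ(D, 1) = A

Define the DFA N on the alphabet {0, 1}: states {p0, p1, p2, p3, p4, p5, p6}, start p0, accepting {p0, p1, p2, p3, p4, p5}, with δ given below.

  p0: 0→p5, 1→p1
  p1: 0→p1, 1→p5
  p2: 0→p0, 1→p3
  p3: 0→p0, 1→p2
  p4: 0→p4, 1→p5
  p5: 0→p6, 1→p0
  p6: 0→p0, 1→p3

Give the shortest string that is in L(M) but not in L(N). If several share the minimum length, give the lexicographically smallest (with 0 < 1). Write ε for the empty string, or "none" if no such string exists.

The string 110 is accepted by M but not by N.
No shorter string lies in the difference, and 110 is the lexicographically first length-3 string in L(M) \ L(N).

110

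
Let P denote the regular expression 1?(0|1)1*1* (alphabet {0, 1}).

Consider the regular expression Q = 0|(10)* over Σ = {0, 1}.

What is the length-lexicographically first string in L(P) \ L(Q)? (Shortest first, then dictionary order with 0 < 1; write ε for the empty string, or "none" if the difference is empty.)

1

The string 1 is accepted by P but not by Q.
No shorter string lies in the difference, and 1 is the lexicographically first length-1 string in L(P) \ L(Q).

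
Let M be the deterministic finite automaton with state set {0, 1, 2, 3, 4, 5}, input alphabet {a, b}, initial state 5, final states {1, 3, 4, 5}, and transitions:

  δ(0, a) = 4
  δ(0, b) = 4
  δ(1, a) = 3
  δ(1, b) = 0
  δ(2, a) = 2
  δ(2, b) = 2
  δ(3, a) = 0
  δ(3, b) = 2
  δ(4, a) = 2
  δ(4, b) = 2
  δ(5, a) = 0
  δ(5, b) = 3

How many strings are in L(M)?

6

The useful subgraph on states {0, 3, 4, 5} is acyclic, so L(M) is finite; the longest accepting path visits 4 useful states, giving maximum string length 3.
Counting accepting paths from 5 by length: 1 of length 0, 1 of length 1, 2 of length 2, 2 of length 3. Total 6.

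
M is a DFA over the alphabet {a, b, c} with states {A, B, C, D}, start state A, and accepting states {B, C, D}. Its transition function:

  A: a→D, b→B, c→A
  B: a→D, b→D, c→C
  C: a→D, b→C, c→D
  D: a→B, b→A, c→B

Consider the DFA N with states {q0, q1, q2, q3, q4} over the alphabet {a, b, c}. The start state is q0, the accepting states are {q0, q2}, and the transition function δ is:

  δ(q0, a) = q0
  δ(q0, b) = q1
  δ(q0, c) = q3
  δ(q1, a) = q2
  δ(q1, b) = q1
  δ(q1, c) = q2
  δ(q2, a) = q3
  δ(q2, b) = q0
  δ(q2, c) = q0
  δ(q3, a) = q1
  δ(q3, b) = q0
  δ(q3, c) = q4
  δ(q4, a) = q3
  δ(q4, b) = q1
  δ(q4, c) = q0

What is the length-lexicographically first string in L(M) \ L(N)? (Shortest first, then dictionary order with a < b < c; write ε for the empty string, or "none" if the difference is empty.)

The string b is accepted by M but not by N.
No shorter string lies in the difference, and b is the lexicographically first length-1 string in L(M) \ L(N).

b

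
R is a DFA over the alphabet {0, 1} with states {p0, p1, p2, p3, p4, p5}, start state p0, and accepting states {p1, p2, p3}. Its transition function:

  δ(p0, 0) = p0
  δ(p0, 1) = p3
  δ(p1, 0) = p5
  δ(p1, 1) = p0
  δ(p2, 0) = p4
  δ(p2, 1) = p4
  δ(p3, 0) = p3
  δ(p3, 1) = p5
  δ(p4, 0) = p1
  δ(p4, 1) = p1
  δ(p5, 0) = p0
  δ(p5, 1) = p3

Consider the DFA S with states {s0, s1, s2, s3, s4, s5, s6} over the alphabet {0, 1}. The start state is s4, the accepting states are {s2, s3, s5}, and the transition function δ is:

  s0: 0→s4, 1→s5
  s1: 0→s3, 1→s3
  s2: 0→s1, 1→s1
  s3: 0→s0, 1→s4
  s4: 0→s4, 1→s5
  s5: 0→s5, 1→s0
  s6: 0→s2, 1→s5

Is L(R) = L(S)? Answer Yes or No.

Yes

Exploring the product automaton R × S from the start pair (p0, s4), following both machines on each input symbol, reaches 3 state pairs: (p0, s4), (p3, s5), (p5, s0).
R accepts in {p1, p2, p3} and S accepts in {s2, s3, s5}. In every reachable pair the two components are either both accepting — (p3, s5) — or both non-accepting, so no string is accepted by exactly one of the machines: L(R) \ L(S) and L(S) \ L(R) are both empty.
Hence every string is accepted by R iff it is accepted by S, and the two languages coincide.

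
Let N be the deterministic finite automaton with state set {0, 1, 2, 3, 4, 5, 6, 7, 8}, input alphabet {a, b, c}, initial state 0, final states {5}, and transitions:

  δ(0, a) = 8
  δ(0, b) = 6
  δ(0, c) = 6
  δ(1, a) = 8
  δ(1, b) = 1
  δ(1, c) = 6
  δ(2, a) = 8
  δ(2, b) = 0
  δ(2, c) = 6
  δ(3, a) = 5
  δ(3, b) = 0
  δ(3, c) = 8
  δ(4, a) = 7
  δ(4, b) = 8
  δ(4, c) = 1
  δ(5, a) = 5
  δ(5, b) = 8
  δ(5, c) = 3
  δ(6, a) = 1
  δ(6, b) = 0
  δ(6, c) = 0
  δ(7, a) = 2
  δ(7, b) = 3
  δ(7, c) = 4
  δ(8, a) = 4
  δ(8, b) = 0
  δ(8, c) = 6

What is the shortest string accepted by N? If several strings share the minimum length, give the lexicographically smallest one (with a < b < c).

A breadth-first search from 0 reaches an accepting state first via the path 0 → 8 → 4 → 7 → 3 → 5 on input aaaba.
No string of length < 5 is accepted (BFS exhausts all shorter strings without reaching an accepting state), and aaaba is the lexicographically least accepting string of length 5.

aaaba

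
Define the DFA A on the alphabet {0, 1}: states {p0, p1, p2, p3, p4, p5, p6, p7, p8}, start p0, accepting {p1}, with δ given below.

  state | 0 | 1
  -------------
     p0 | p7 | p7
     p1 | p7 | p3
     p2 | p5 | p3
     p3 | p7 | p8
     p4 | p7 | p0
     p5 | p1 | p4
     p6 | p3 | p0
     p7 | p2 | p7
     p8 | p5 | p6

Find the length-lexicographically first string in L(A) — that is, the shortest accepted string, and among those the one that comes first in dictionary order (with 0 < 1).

A breadth-first search from p0 reaches an accepting state first via the path p0 → p7 → p2 → p5 → p1 on input 0000.
No string of length < 4 is accepted (BFS exhausts all shorter strings without reaching an accepting state), and 0000 is the lexicographically least accepting string of length 4.

0000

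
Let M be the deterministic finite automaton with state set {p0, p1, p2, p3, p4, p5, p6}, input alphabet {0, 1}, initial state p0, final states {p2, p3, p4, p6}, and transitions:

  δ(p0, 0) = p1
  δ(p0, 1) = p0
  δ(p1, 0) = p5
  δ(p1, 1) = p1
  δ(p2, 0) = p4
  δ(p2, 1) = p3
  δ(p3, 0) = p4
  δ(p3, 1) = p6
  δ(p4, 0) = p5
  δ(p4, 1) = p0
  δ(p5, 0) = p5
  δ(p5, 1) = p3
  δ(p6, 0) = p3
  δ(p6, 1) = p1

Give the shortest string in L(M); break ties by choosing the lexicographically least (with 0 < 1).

A breadth-first search from p0 reaches an accepting state first via the path p0 → p1 → p5 → p3 on input 001.
No string of length < 3 is accepted (BFS exhausts all shorter strings without reaching an accepting state), and 001 is the lexicographically least accepting string of length 3.

001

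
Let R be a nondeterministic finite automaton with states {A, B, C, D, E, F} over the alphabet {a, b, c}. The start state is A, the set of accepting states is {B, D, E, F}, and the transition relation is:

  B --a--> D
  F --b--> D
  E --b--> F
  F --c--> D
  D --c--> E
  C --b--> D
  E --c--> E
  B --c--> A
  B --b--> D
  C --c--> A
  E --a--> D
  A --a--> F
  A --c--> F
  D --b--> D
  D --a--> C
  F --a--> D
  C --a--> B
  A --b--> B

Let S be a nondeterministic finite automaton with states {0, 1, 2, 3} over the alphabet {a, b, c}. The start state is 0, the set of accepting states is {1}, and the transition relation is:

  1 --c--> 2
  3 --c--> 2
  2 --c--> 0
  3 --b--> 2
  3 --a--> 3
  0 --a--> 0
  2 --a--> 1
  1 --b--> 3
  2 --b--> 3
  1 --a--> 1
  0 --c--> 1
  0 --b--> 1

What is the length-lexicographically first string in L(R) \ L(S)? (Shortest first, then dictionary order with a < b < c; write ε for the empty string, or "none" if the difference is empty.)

The string a is accepted by R but not by S.
No shorter string lies in the difference, and a is the lexicographically first length-1 string in L(R) \ L(S).

a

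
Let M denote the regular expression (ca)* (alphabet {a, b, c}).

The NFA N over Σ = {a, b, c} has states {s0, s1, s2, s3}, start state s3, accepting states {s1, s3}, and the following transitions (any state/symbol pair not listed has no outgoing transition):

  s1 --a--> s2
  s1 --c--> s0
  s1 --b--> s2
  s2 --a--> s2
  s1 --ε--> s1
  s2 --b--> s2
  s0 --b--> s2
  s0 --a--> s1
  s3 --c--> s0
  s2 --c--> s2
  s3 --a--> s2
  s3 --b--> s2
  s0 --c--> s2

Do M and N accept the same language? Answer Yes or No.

Yes

Converting the expression M to a DFA (subset construction, then merging equivalent states) gives the minimal DFA with states {m0, m1, m2}, start state m0, accepting states {m0} and transitions m0: a→m1, b→m1, c→m2; m1: a→m1, b→m1, c→m1; m2: a→m0, b→m1, c→m1.
Exploring the product automaton M × N from the start pair (m0, s3), following both machines on each input symbol, reaches 4 state pairs: (m0, s3), (m1, s2), (m2, s0), (m0, s1).
M accepts in {m0} and N accepts in {s1, s3}. In every reachable pair the two components are either both accepting — (m0, s3), (m0, s1) — or both non-accepting, so no string is accepted by exactly one of the machines: L(M) \ L(N) and L(N) \ L(M) are both empty.
Hence every string is accepted by M iff it is accepted by N, and the two languages coincide.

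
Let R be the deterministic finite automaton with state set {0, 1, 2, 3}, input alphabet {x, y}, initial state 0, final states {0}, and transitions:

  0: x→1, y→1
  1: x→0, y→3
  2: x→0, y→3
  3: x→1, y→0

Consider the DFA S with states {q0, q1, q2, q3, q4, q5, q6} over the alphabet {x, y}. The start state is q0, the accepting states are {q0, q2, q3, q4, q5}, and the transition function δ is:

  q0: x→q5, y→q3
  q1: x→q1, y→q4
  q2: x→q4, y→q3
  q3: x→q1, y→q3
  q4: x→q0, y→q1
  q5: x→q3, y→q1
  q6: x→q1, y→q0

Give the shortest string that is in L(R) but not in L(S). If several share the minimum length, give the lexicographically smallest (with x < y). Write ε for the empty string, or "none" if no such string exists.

The string yx is accepted by R but not by S.
No shorter string lies in the difference, and yx is the lexicographically first length-2 string in L(R) \ L(S).

yx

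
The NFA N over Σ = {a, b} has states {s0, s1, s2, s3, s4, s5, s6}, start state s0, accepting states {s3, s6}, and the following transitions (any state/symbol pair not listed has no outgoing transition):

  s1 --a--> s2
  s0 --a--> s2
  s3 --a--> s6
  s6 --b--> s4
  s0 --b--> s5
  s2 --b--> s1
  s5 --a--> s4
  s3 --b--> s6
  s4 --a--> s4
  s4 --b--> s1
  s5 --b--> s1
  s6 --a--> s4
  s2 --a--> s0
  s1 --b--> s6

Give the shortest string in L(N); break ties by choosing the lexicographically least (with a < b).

abb

A breadth-first search from s0 reaches an accepting state first via the path s0 → s2 → s1 → s6 on input abb.
No string of length < 3 is accepted (BFS exhausts all shorter strings without reaching an accepting state), and abb is the lexicographically least accepting string of length 3.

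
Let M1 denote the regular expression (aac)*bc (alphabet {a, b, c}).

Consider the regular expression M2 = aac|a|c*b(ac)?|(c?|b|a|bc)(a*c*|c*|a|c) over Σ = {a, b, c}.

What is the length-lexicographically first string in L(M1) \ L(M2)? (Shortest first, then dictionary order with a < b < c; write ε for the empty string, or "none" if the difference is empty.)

The string aacbc is accepted by M1 but not by M2.
No shorter string lies in the difference, and aacbc is the lexicographically first length-5 string in L(M1) \ L(M2).

aacbc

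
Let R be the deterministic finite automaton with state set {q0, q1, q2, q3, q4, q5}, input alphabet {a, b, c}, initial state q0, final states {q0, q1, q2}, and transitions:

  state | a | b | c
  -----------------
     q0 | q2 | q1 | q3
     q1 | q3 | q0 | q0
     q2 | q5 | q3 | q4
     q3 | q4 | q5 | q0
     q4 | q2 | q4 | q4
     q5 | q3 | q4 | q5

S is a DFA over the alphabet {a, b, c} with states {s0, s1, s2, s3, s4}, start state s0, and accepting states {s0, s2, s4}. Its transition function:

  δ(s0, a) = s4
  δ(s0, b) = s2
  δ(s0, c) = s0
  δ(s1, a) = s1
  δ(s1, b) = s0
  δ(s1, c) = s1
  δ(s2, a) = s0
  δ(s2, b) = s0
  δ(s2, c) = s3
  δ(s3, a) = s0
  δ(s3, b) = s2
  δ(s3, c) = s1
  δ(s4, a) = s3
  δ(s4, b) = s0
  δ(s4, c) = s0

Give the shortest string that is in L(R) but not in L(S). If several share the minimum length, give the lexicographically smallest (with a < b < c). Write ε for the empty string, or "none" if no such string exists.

The string bc is accepted by R but not by S.
No shorter string lies in the difference, and bc is the lexicographically first length-2 string in L(R) \ L(S).

bc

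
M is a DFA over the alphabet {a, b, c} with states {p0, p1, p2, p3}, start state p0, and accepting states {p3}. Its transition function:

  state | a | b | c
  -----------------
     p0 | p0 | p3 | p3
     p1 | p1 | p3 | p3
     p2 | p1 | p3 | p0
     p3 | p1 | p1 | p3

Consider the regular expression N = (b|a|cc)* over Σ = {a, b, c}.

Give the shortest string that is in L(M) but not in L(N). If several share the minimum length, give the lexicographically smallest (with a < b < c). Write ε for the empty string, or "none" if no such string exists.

c

The string c is accepted by M but not by N.
No shorter string lies in the difference, and c is the lexicographically first length-1 string in L(M) \ L(N).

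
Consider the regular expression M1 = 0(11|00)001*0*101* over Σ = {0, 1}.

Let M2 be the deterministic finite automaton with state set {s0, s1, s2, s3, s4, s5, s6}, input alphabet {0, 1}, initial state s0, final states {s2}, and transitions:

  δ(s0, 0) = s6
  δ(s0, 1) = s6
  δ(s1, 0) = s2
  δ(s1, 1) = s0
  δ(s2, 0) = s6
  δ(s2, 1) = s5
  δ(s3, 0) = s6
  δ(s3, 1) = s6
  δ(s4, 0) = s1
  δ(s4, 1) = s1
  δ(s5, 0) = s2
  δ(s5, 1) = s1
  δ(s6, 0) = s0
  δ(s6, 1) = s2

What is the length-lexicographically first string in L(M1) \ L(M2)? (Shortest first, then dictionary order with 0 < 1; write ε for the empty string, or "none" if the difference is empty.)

The string 0000010 is accepted by M1 but not by M2.
No shorter string lies in the difference, and 0000010 is the lexicographically first length-7 string in L(M1) \ L(M2).

0000010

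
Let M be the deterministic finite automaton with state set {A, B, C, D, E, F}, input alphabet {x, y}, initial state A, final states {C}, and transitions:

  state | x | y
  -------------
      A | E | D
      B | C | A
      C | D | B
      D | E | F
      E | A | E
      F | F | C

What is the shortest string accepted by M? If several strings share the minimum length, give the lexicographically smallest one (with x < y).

yyy

A breadth-first search from A reaches an accepting state first via the path A → D → F → C on input yyy.
No string of length < 3 is accepted (BFS exhausts all shorter strings without reaching an accepting state), and yyy is the lexicographically least accepting string of length 3.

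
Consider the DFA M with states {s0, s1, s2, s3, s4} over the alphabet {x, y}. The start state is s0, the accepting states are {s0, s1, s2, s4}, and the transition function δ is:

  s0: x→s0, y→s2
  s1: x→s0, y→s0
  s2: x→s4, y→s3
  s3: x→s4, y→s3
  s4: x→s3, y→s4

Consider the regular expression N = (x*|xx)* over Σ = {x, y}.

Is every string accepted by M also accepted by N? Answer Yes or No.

The string y is in L(M) but not in L(N).
So L(M) ⊄ L(N).

No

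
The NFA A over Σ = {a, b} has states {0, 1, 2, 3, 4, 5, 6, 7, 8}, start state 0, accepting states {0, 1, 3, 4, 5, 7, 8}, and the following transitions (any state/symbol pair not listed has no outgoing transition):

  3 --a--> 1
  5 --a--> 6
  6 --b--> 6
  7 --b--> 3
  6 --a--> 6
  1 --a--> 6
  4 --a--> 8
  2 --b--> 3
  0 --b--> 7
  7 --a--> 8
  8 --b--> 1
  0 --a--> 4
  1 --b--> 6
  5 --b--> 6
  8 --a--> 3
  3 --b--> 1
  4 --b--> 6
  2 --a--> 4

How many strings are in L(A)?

The useful subgraph on states {0, 1, 3, 4, 7, 8} is acyclic, so L(A) is finite; the longest accepting path visits 5 useful states, giving maximum string length 4.
Counting accepting paths from 0 by length: 1 of length 0, 2 of length 1, 3 of length 2, 6 of length 3, 4 of length 4. Total 16.

16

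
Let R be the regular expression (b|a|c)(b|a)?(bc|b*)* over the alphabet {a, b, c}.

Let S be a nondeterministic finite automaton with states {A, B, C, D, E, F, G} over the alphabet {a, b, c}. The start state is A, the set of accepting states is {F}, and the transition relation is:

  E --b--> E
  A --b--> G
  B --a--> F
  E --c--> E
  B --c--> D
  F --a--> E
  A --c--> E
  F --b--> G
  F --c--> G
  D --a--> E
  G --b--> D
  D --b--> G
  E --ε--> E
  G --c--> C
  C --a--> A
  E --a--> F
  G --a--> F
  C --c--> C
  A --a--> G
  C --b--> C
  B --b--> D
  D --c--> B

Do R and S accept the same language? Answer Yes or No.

No

The string a is accepted by R but rejected by S.
So L(R) ≠ L(S).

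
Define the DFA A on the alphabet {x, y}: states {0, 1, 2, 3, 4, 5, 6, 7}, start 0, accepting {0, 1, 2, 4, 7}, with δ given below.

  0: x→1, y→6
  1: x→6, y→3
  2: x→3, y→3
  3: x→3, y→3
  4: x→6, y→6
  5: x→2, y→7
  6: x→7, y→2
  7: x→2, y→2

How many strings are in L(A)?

10

The useful subgraph on states {0, 1, 2, 6, 7} is acyclic, so L(A) is finite; the longest accepting path visits 5 useful states, giving maximum string length 4.
Counting accepting paths from 0 by length: 1 of length 0, 1 of length 1, 2 of length 2, 4 of length 3, 2 of length 4. Total 10.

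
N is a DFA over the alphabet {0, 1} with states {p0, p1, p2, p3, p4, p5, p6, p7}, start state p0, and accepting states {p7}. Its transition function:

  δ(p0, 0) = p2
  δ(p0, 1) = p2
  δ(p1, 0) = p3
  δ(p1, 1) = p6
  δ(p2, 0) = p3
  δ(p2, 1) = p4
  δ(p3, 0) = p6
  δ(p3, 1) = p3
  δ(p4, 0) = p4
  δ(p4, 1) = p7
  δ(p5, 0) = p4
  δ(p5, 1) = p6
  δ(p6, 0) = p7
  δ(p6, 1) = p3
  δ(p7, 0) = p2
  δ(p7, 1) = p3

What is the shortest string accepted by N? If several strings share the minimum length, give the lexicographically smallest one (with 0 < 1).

A breadth-first search from p0 reaches an accepting state first via the path p0 → p2 → p4 → p7 on input 011.
No string of length < 3 is accepted (BFS exhausts all shorter strings without reaching an accepting state), and 011 is the lexicographically least accepting string of length 3.

011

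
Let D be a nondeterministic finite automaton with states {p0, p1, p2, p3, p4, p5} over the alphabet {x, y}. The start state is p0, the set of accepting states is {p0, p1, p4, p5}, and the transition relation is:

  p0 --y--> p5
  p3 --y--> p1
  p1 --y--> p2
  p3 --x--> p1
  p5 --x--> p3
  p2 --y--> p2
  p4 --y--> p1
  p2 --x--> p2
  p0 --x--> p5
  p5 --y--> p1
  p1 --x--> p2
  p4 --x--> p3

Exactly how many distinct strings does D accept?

9

The useful subgraph on states {p0, p1, p3, p5} is acyclic, so L(D) is finite; the longest accepting path visits 4 useful states, giving maximum string length 3.
Counting accepting paths from p0 by length: 1 of length 0, 2 of length 1, 2 of length 2, 4 of length 3. Total 9.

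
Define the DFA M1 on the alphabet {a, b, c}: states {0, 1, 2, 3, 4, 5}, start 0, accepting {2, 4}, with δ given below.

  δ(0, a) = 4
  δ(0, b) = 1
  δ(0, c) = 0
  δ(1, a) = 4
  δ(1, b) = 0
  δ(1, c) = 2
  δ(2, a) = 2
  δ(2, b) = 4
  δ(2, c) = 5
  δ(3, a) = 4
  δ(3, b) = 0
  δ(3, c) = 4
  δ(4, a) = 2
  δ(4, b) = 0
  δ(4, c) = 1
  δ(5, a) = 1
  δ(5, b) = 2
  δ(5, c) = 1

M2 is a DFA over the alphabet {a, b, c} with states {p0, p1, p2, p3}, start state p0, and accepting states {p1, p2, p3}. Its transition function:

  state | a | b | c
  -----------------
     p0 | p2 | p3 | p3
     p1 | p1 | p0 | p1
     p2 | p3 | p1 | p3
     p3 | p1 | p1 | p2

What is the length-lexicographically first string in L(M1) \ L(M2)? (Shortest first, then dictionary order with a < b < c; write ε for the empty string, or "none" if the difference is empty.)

aaab

The string aaab is accepted by M1 but not by M2.
No shorter string lies in the difference, and aaab is the lexicographically first length-4 string in L(M1) \ L(M2).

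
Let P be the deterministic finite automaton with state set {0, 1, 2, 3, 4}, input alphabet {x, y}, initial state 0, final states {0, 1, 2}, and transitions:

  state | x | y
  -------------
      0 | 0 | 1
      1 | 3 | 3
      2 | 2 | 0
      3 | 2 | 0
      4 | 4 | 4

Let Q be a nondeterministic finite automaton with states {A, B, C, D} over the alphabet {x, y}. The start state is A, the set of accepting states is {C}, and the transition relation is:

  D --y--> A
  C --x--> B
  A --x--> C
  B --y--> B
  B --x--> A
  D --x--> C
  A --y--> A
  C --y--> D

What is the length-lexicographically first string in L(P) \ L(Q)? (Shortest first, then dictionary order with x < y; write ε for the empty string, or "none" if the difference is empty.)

The empty string ε is accepted by P but not by Q.
Since ε is the unique shortest string, it is the required witness.

ε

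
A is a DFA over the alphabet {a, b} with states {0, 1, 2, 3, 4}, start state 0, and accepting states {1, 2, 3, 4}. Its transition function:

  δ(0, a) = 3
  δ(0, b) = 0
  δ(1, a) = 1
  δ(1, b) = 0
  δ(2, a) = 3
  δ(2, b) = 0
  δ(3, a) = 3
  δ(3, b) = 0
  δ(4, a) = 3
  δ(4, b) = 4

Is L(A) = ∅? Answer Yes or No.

The string a is accepted: the run 0 → 3 ends in the accepting state 3.
Since at least one string is accepted, L(A) is not empty.

No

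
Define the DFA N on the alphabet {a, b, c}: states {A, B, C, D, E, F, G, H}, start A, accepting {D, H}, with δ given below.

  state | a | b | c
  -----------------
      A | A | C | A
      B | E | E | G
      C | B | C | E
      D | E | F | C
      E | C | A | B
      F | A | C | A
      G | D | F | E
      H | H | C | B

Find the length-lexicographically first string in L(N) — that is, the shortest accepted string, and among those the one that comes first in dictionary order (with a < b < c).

baca

A breadth-first search from A reaches an accepting state first via the path A → C → B → G → D on input baca.
No string of length < 4 is accepted (BFS exhausts all shorter strings without reaching an accepting state), and baca is the lexicographically least accepting string of length 4.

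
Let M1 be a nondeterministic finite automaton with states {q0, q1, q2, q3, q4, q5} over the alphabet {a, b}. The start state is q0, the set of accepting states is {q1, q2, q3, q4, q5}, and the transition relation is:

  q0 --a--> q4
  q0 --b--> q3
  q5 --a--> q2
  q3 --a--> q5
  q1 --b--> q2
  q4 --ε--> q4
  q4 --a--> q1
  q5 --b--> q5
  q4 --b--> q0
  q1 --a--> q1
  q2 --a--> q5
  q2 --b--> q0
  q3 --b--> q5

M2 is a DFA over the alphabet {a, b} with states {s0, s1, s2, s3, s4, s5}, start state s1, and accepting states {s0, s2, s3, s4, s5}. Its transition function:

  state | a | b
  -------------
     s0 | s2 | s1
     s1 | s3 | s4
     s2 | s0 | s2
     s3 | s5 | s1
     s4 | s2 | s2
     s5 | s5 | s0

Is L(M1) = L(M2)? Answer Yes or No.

Exploring the product automaton M1 × M2 from the start pair (q0, s1), following both machines on each input symbol, reaches 6 state pairs: (q0, s1), (q4, s3), (q3, s4), (q1, s5), (q5, s2), (q2, s0).
M1 accepts in {q1, q2, q3, q4, q5} and M2 accepts in {s0, s2, s3, s4, s5}. In every reachable pair the two components are either both accepting — (q4, s3), (q3, s4), (q1, s5), (q5, s2), (q2, s0) — or both non-accepting, so no string is accepted by exactly one of the machines: L(M1) \ L(M2) and L(M2) \ L(M1) are both empty.
Hence every string is accepted by M1 iff it is accepted by M2, and the two languages coincide.

Yes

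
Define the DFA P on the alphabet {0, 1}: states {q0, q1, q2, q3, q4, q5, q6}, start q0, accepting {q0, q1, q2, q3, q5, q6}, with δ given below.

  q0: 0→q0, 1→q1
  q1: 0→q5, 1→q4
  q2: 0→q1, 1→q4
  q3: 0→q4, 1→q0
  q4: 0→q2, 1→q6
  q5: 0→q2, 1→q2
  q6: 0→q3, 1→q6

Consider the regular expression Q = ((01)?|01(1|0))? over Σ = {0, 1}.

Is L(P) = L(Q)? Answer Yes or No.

The string 0 is accepted by P but rejected by Q.
So L(P) ≠ L(Q).

No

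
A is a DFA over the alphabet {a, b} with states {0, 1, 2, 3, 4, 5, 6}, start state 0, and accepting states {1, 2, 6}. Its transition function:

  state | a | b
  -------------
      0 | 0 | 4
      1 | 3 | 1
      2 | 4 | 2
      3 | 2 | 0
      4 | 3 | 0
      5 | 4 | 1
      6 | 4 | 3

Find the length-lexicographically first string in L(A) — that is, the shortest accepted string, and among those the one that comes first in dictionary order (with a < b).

baa

A breadth-first search from 0 reaches an accepting state first via the path 0 → 4 → 3 → 2 on input baa.
No string of length < 3 is accepted (BFS exhausts all shorter strings without reaching an accepting state), and baa is the lexicographically least accepting string of length 3.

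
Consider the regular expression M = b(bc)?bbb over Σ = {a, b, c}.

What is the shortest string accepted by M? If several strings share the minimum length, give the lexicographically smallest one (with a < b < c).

By inspection of the expression, no string of length less than 4 matches, and bbbb is the lexicographically first match of length 4.

bbbb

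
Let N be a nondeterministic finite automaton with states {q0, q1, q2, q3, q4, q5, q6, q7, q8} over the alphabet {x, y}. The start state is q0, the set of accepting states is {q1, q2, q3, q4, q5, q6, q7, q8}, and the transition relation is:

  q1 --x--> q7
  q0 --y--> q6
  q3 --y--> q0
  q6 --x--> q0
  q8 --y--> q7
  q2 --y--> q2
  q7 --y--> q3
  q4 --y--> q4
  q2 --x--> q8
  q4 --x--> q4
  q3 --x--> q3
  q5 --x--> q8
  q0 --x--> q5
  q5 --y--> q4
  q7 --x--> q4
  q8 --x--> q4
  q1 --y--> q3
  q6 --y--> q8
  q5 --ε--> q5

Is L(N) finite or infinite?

infinite

State q4 is reachable from the start and can reach an accepting state, and it lies on the cycle q4 → q4.
Traversing that cycle any number of times yields accepted strings of unbounded length, so the language is infinite.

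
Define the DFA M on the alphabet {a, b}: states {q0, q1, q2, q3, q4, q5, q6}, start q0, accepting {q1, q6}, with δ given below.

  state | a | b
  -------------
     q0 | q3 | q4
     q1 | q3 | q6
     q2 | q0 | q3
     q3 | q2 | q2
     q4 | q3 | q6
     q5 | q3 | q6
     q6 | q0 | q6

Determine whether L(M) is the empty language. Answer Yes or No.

The string bb is accepted: the run q0 → q4 → q6 ends in the accepting state q6.
Since at least one string is accepted, L(M) is not empty.

No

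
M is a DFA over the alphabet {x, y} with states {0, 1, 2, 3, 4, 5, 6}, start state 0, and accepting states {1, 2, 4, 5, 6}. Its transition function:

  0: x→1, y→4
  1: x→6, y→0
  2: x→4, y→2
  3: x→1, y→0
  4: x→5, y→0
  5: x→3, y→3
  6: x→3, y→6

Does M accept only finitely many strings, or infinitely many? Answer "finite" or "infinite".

infinite

State 0 is reachable from the start and can reach an accepting state, and it lies on the cycle 0 → 1 → 0.
Traversing that cycle any number of times yields accepted strings of unbounded length, so the language is infinite.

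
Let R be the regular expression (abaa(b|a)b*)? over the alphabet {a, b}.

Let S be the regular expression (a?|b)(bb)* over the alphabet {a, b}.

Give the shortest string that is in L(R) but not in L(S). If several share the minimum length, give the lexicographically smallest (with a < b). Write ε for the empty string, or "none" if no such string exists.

abaaa

The string abaaa is accepted by R but not by S.
No shorter string lies in the difference, and abaaa is the lexicographically first length-5 string in L(R) \ L(S).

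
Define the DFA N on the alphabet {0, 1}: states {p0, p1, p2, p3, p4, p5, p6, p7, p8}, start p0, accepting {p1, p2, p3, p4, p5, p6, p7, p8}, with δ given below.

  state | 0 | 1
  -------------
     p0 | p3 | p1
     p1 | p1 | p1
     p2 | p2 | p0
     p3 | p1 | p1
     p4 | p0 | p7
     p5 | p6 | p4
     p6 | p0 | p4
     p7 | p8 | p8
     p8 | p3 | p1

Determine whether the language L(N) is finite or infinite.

infinite

State p1 is reachable from the start and can reach an accepting state, and it lies on the cycle p1 → p1.
Traversing that cycle any number of times yields accepted strings of unbounded length, so the language is infinite.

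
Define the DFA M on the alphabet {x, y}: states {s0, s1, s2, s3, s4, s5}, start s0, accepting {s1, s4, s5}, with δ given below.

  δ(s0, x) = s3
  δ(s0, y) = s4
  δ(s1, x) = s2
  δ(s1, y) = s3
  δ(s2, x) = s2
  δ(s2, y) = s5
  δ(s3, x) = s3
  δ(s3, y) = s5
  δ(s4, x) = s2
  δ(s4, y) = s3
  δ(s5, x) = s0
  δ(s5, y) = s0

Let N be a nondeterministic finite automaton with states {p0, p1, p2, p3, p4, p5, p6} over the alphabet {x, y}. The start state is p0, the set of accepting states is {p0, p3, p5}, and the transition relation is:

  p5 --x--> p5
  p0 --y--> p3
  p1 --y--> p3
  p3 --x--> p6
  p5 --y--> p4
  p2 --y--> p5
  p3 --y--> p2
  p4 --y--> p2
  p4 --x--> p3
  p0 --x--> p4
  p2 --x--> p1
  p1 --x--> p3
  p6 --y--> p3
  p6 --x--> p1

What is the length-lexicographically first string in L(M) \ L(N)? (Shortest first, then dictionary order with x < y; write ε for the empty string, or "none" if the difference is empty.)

The string xy is accepted by M but not by N.
No shorter string lies in the difference, and xy is the lexicographically first length-2 string in L(M) \ L(N).

xy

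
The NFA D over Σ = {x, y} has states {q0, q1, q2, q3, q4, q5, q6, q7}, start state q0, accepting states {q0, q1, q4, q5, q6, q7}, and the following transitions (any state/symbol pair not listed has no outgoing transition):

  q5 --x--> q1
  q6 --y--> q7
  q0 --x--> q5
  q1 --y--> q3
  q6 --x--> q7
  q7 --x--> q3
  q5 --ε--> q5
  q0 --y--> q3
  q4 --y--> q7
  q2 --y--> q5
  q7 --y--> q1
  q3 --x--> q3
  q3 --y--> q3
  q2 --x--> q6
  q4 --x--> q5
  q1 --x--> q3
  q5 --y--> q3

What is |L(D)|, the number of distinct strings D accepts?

3

The useful subgraph on states {q0, q1, q5} is acyclic, so L(D) is finite; the longest accepting path visits 3 useful states, giving maximum string length 2.
Counting accepting paths from q0 by length: 1 of length 0, 1 of length 1, 1 of length 2. Total 3.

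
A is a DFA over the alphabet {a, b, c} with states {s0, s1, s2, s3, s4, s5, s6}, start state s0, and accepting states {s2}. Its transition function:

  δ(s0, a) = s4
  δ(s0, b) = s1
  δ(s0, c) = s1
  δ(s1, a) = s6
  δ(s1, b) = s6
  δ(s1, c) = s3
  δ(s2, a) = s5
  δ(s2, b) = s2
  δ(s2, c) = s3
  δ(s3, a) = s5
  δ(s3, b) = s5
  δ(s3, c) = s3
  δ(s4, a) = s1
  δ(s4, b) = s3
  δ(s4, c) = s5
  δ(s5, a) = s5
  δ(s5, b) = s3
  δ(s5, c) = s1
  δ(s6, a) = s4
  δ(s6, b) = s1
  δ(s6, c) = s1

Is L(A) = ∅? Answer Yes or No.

The states reachable from the start state are {s0, s1, s3, s4, s5, s6}.
None of the accepting states {s2} is reachable, so no string is accepted and L(A) = ∅.

Yes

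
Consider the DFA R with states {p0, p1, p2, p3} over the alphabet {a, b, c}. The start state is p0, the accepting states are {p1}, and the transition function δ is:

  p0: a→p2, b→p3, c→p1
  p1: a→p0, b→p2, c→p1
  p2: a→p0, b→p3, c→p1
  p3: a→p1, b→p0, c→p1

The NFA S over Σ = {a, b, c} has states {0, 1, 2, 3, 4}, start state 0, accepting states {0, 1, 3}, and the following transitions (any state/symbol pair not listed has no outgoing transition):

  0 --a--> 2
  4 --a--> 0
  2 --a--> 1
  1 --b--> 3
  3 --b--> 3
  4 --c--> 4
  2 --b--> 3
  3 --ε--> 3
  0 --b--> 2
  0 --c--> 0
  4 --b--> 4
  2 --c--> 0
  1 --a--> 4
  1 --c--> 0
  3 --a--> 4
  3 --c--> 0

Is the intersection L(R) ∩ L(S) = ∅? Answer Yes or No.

The string c is accepted by both R and S.
Hence L(R) ∩ L(S) ≠ ∅.

No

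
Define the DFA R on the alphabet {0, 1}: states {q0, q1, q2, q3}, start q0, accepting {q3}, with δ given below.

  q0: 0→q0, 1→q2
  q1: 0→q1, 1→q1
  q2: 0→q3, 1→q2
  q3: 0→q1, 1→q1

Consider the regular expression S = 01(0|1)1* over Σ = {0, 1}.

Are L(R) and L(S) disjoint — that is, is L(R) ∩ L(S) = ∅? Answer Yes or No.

The string 010 is accepted by both R and S.
Hence L(R) ∩ L(S) ≠ ∅.

No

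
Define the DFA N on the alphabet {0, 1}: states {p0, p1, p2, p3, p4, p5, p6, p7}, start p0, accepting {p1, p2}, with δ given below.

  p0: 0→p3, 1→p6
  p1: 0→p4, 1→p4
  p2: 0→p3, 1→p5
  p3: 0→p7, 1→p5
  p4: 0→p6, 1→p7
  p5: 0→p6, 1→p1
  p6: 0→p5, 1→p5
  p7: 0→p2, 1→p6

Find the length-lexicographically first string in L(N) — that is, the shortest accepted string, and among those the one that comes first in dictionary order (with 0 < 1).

000

A breadth-first search from p0 reaches an accepting state first via the path p0 → p3 → p7 → p2 on input 000.
No string of length < 3 is accepted (BFS exhausts all shorter strings without reaching an accepting state), and 000 is the lexicographically least accepting string of length 3.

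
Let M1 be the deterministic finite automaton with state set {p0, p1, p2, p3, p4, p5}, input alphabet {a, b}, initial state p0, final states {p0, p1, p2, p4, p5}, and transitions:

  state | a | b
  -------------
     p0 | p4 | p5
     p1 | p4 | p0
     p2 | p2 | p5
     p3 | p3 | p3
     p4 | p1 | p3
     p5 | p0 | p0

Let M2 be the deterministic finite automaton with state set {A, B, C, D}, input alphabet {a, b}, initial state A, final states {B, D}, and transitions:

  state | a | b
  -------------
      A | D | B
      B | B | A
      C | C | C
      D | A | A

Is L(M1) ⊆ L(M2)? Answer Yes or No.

No

The empty string ε is in L(M1) but not in L(M2).
So L(M1) ⊄ L(M2).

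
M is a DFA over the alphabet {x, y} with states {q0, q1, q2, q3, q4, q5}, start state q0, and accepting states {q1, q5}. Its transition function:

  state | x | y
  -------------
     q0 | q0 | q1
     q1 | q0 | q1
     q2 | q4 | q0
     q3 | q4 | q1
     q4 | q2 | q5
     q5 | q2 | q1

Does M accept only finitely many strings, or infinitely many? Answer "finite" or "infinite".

State q0 is reachable from the start and can reach an accepting state, and it lies on the cycle q0 → q0.
Traversing that cycle any number of times yields accepted strings of unbounded length, so the language is infinite.

infinite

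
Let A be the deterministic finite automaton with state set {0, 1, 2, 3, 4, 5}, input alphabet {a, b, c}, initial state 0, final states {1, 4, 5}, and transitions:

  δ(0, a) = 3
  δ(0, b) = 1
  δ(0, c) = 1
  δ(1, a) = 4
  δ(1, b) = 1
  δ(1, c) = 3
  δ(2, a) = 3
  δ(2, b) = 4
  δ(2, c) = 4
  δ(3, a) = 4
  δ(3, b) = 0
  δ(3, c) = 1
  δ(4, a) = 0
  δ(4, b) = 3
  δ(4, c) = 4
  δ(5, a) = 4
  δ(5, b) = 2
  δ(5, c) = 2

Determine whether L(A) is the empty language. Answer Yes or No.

No

The string b is accepted: the run 0 → 1 ends in the accepting state 1.
Since at least one string is accepted, L(A) is not empty.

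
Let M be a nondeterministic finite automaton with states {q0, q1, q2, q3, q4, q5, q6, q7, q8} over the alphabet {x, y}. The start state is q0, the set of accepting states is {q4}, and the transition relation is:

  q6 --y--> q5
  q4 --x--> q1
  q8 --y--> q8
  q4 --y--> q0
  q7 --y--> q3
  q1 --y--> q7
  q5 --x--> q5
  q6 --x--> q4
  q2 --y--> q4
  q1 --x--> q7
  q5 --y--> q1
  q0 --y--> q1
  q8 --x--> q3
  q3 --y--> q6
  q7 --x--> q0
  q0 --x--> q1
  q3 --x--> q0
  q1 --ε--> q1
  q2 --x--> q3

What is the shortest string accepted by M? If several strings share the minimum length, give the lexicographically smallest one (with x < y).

A breadth-first search from q0 reaches an accepting state first via the path q0 → q1 → q7 → q3 → q6 → q4 on input xxyyx.
No string of length < 5 is accepted (BFS exhausts all shorter strings without reaching an accepting state), and xxyyx is the lexicographically least accepting string of length 5.

xxyyx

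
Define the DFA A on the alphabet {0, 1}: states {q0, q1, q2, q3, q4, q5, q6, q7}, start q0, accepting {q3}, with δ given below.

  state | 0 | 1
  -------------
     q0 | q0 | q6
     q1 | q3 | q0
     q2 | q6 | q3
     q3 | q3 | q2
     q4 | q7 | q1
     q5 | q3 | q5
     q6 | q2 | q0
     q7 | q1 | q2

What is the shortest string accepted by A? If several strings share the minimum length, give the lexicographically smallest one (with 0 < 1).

101

A breadth-first search from q0 reaches an accepting state first via the path q0 → q6 → q2 → q3 on input 101.
No string of length < 3 is accepted (BFS exhausts all shorter strings without reaching an accepting state), and 101 is the lexicographically least accepting string of length 3.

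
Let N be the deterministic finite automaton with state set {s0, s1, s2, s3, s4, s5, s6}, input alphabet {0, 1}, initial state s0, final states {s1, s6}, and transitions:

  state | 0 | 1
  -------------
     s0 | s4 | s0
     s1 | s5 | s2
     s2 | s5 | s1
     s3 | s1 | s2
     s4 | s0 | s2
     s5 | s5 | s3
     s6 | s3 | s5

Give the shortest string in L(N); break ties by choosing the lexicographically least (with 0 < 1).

A breadth-first search from s0 reaches an accepting state first via the path s0 → s4 → s2 → s1 on input 011.
No string of length < 3 is accepted (BFS exhausts all shorter strings without reaching an accepting state), and 011 is the lexicographically least accepting string of length 3.

011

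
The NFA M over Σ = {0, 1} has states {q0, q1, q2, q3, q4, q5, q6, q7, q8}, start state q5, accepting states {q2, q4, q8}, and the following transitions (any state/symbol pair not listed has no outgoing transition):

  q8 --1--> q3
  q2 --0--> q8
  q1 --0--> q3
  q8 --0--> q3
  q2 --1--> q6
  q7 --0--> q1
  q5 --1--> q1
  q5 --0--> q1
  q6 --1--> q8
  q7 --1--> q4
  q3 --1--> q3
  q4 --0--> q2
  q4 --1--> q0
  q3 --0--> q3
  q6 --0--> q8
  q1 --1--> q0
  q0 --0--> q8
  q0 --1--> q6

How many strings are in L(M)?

6

The useful subgraph on states {q0, q1, q5, q6, q8} is acyclic, so L(M) is finite; the longest accepting path visits 5 useful states, giving maximum string length 4.
Counting accepting paths from q5 by length: 2 of length 3, 4 of length 4. Total 6.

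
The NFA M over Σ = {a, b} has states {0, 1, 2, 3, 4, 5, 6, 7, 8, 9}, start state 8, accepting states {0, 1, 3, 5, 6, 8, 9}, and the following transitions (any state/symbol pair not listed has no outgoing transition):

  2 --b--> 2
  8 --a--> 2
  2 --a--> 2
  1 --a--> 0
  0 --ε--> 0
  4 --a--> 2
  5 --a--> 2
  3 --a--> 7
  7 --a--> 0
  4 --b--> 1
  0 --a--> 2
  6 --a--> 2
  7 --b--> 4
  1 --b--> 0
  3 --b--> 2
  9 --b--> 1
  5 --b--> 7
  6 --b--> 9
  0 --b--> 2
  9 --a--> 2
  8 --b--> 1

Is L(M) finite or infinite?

finite

The useful states (reachable from 8 and able to reach an accepting state) are {0, 1, 8}.
Restricted to these states the transition graph has no cycle, so every accepting path has bounded length and L is finite.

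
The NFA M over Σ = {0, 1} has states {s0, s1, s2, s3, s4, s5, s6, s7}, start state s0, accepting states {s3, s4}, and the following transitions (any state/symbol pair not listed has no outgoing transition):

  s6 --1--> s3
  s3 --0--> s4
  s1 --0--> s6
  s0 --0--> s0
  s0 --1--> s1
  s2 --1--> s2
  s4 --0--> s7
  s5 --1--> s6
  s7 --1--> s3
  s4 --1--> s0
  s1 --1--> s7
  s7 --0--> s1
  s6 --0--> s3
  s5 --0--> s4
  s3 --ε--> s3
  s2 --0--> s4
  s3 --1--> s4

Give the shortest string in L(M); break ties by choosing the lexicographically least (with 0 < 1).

100

A breadth-first search from s0 reaches an accepting state first via the path s0 → s1 → s6 → s3 on input 100.
No string of length < 3 is accepted (BFS exhausts all shorter strings without reaching an accepting state), and 100 is the lexicographically least accepting string of length 3.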